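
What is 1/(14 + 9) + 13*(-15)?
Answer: -4484/23 ≈ -194.96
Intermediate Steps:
1/(14 + 9) + 13*(-15) = 1/23 - 195 = -4484/23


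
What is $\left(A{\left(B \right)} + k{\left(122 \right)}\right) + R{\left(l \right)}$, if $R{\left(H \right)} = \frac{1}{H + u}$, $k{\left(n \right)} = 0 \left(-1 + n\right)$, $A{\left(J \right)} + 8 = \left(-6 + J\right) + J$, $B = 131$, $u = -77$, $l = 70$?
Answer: $\frac{1735}{7} \approx 247.86$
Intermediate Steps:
$A{\left(J \right)} = -14 + 2 J$ ($A{\left(J \right)} = -8 + \left(\left(-6 + J\right) + J\right) = -8 + \left(-6 + 2 J\right) = -14 + 2 J$)
$k{\left(n \right)} = 0$
$R{\left(H \right)} = \frac{1}{-77 + H}$ ($R{\left(H \right)} = \frac{1}{H - 77} = \frac{1}{-77 + H}$)
$\left(A{\left(B \right)} + k{\left(122 \right)}\right) + R{\left(l \right)} = \left(\left(-14 + 2 \cdot 131\right) + 0\right) + \frac{1}{-77 + 70} = \left(\left(-14 + 262\right) + 0\right) + \frac{1}{-7} = \left(248 + 0\right) - \frac{1}{7} = 248 - \frac{1}{7} = \frac{1735}{7}$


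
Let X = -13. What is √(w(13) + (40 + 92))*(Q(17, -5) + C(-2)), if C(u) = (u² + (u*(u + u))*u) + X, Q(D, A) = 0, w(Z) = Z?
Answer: -25*√145 ≈ -301.04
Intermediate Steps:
C(u) = -13 + u² + 2*u³ (C(u) = (u² + (u*(u + u))*u) - 13 = (u² + (u*(2*u))*u) - 13 = (u² + (2*u²)*u) - 13 = (u² + 2*u³) - 13 = -13 + u² + 2*u³)
√(w(13) + (40 + 92))*(Q(17, -5) + C(-2)) = √(13 + (40 + 92))*(0 + (-13 + (-2)² + 2*(-2)³)) = √(13 + 132)*(0 + (-13 + 4 + 2*(-8))) = √145*(0 + (-13 + 4 - 16)) = √145*(0 - 25) = √145*(-25) = -25*√145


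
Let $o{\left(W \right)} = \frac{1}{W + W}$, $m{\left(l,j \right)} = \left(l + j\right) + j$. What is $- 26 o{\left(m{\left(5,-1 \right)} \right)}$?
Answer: $- \frac{13}{3} \approx -4.3333$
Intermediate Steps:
$m{\left(l,j \right)} = l + 2 j$ ($m{\left(l,j \right)} = \left(j + l\right) + j = l + 2 j$)
$o{\left(W \right)} = \frac{1}{2 W}$
$- 26 o{\left(m{\left(5,-1 \right)} \right)} = - 26 \frac{1}{2 \left(5 + 2 \left(-1\right)\right)} = - 26 \frac{1}{2 \left(5 - 2\right)} = - 26 \frac{1}{2 \cdot 3} = - 26 \cdot \frac{1}{2} \cdot \frac{1}{3} = \left(-26\right) \frac{1}{6} = - \frac{13}{3}$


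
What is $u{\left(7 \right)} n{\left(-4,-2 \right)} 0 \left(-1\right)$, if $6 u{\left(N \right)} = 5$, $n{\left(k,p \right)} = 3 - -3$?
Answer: $0$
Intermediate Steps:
$n{\left(k,p \right)} = 6$ ($n{\left(k,p \right)} = 3 + 3 = 6$)
$u{\left(N \right)} = \frac{5}{6}$ ($u{\left(N \right)} = \frac{1}{6} \cdot 5 = \frac{5}{6}$)
$u{\left(7 \right)} n{\left(-4,-2 \right)} 0 \left(-1\right) = \frac{5}{6} \cdot 6 \cdot 0 \left(-1\right) = 5 \cdot 0 = 0$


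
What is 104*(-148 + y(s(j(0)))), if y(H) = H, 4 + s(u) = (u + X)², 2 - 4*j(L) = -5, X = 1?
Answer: -30043/2 ≈ -15022.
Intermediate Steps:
j(L) = 7/4 (j(L) = ½ - ¼*(-5) = ½ + 5/4 = 7/4)
s(u) = -4 + (1 + u)² (s(u) = -4 + (u + 1)² = -4 + (1 + u)²)
104*(-148 + y(s(j(0)))) = 104*(-148 + (-4 + (1 + 7/4)²)) = 104*(-148 + (-4 + (11/4)²)) = 104*(-148 + (-4 + 121/16)) = 104*(-148 + 57/16) = 104*(-2311/16) = -30043/2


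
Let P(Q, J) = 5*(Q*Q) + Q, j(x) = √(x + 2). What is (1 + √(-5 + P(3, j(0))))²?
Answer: (1 + √43)² ≈ 57.115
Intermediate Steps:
j(x) = √(2 + x)
P(Q, J) = Q + 5*Q² (P(Q, J) = 5*Q² + Q = Q + 5*Q²)
(1 + √(-5 + P(3, j(0))))² = (1 + √(-5 + 3*(1 + 5*3)))² = (1 + √(-5 + 3*(1 + 15)))² = (1 + √(-5 + 3*16))² = (1 + √(-5 + 48))² = (1 + √43)²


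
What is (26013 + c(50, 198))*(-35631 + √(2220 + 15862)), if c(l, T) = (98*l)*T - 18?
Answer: -35495424045 + 996195*√18082 ≈ -3.5361e+10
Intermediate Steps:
c(l, T) = -18 + 98*T*l (c(l, T) = 98*T*l - 18 = -18 + 98*T*l)
(26013 + c(50, 198))*(-35631 + √(2220 + 15862)) = (26013 + (-18 + 98*198*50))*(-35631 + √(2220 + 15862)) = (26013 + (-18 + 970200))*(-35631 + √18082) = (26013 + 970182)*(-35631 + √18082) = 996195*(-35631 + √18082) = -35495424045 + 996195*√18082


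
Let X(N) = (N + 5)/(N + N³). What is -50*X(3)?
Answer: -40/3 ≈ -13.333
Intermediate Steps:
X(N) = (5 + N)/(N + N³)
-50*X(3) = -50*(5 + 3)/(3 + 3³) = -50*8/(3 + 27) = -50*8/30 = -5*8/3 = -50*4/15 = -40/3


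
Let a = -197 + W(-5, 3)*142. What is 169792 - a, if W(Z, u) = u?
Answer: 169563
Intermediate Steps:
a = 229 (a = -197 + 3*142 = -197 + 426 = 229)
169792 - a = 169792 - 1*229 = 169792 - 229 = 169563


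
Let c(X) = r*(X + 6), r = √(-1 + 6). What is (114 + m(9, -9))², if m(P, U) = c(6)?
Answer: 13716 + 2736*√5 ≈ 19834.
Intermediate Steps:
r = √5 ≈ 2.2361
c(X) = √5*(6 + X) (c(X) = √5*(X + 6) = √5*(6 + X))
m(P, U) = 12*√5 (m(P, U) = √5*(6 + 6) = √5*12 = 12*√5)
(114 + m(9, -9))² = (114 + 12*√5)²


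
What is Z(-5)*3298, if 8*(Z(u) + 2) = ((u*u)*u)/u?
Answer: 14841/4 ≈ 3710.3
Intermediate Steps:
Z(u) = -2 + u**2/8 (Z(u) = -2 + (((u*u)*u)/u)/8 = -2 + ((u**2*u)/u)/8 = -2 + (u**3/u)/8 = -2 + u**2/8)
Z(-5)*3298 = (-2 + (1/8)*(-5)**2)*3298 = (-2 + (1/8)*25)*3298 = (-2 + 25/8)*3298 = (9/8)*3298 = 14841/4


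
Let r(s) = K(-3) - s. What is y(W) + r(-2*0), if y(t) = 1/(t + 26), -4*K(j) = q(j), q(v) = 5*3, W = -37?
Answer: -169/44 ≈ -3.8409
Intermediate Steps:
q(v) = 15
K(j) = -15/4 (K(j) = -¼*15 = -15/4)
y(t) = 1/(26 + t)
r(s) = -15/4 - s
y(W) + r(-2*0) = 1/(26 - 37) + (-15/4 - (-2)*0) = 1/(-11) + (-15/4 - 1*0) = -1/11 + (-15/4 + 0) = -1/11 - 15/4 = -169/44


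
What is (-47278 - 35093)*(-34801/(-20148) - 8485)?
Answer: 4692977320403/6716 ≈ 6.9878e+8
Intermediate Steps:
(-47278 - 35093)*(-34801/(-20148) - 8485) = -82371*(-34801*(-1/20148) - 8485) = -82371*(34801/20148 - 8485) = -82371*(-170920979/20148) = 4692977320403/6716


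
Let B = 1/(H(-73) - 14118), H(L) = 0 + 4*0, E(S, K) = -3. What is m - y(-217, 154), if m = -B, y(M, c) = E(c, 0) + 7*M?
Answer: 21487597/14118 ≈ 1522.0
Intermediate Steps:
H(L) = 0 (H(L) = 0 + 0 = 0)
y(M, c) = -3 + 7*M
B = -1/14118 (B = 1/(0 - 14118) = 1/(-14118) = -1/14118 ≈ -7.0832e-5)
m = 1/14118 (m = -1*(-1/14118) = 1/14118 ≈ 7.0832e-5)
m - y(-217, 154) = 1/14118 - (-3 + 7*(-217)) = 1/14118 - (-3 - 1519) = 1/14118 - 1*(-1522) = 1/14118 + 1522 = 21487597/14118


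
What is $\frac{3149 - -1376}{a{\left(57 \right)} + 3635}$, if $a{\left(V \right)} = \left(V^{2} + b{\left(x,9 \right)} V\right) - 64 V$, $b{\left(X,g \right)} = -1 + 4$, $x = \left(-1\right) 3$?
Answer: $\frac{4525}{3407} \approx 1.3281$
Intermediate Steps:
$x = -3$
$b{\left(X,g \right)} = 3$
$a{\left(V \right)} = V^{2} - 61 V$ ($a{\left(V \right)} = \left(V^{2} + 3 V\right) - 64 V = V^{2} - 61 V$)
$\frac{3149 - -1376}{a{\left(57 \right)} + 3635} = \frac{3149 - -1376}{57 \left(-61 + 57\right) + 3635} = \frac{3149 + 1376}{57 \left(-4\right) + 3635} = \frac{4525}{-228 + 3635} = \frac{4525}{3407}$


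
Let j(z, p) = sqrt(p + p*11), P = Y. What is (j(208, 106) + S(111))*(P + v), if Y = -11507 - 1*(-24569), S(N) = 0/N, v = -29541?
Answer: -32958*sqrt(318) ≈ -5.8773e+5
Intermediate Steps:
S(N) = 0
Y = 13062 (Y = -11507 + 24569 = 13062)
P = 13062
j(z, p) = 2*sqrt(3)*sqrt(p) (j(z, p) = sqrt(p + 11*p) = sqrt(12*p) = 2*sqrt(3)*sqrt(p))
(j(208, 106) + S(111))*(P + v) = (2*sqrt(3)*sqrt(106) + 0)*(13062 - 29541) = (2*sqrt(318) + 0)*(-16479) = (2*sqrt(318))*(-16479) = -32958*sqrt(318)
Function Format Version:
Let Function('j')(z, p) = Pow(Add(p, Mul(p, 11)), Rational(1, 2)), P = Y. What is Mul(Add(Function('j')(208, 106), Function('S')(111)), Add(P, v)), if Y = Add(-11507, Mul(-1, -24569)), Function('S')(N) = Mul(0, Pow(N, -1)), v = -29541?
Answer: Mul(-32958, Pow(318, Rational(1, 2))) ≈ -5.8773e+5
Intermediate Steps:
Function('S')(N) = 0
Y = 13062 (Y = Add(-11507, 24569) = 13062)
P = 13062
Function('j')(z, p) = Mul(2, Pow(3, Rational(1, 2)), Pow(p, Rational(1, 2))) (Function('j')(z, p) = Pow(Add(p, Mul(11, p)), Rational(1, 2)) = Pow(Mul(12, p), Rational(1, 2)) = Mul(2, Pow(3, Rational(1, 2)), Pow(p, Rational(1, 2))))
Mul(Add(Function('j')(208, 106), Function('S')(111)), Add(P, v)) = Mul(Add(Mul(2, Pow(3, Rational(1, 2)), Pow(106, Rational(1, 2))), 0), Add(13062, -29541)) = Mul(Add(Mul(2, Pow(318, Rational(1, 2))), 0), -16479) = Mul(Mul(2, Pow(318, Rational(1, 2))), -16479) = Mul(-32958, Pow(318, Rational(1, 2)))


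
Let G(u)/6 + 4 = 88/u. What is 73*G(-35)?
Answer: -99864/35 ≈ -2853.3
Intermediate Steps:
G(u) = -24 + 528/u (G(u) = -24 + 6*(88/u) = -24 + 528/u)
73*G(-35) = 73*(-24 + 528/(-35)) = 73*(-24 + 528*(-1/35)) = 73*(-24 - 528/35) = 73*(-1368/35) = -99864/35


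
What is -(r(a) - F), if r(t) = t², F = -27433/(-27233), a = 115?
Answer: -360128992/27233 ≈ -13224.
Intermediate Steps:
F = 27433/27233 (F = -27433*(-1/27233) = 27433/27233 ≈ 1.0073)
-(r(a) - F) = -(115² - 1*27433/27233) = -(13225 - 27433/27233) = -1*360128992/27233 = -360128992/27233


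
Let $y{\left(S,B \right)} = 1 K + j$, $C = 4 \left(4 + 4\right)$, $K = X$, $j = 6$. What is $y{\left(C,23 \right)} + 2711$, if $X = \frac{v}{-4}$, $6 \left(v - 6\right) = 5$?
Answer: $\frac{65167}{24} \approx 2715.3$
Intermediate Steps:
$v = \frac{41}{6}$ ($v = 6 + \frac{1}{6} \cdot 5 = 6 + \frac{5}{6} = \frac{41}{6} \approx 6.8333$)
$X = - \frac{41}{24}$ ($X = \frac{41}{6 \left(-4\right)} = \frac{41}{6} \left(- \frac{1}{4}\right) = - \frac{41}{24} \approx -1.7083$)
$K = - \frac{41}{24} \approx -1.7083$
$C = 32$ ($C = 4 \cdot 8 = 32$)
$y{\left(S,B \right)} = \frac{103}{24}$ ($y{\left(S,B \right)} = 1 \left(- \frac{41}{24}\right) + 6 = - \frac{41}{24} + 6 = \frac{103}{24}$)
$y{\left(C,23 \right)} + 2711 = \frac{103}{24} + 2711 = \frac{65167}{24}$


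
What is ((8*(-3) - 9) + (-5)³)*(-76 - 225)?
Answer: 47558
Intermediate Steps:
((8*(-3) - 9) + (-5)³)*(-76 - 225) = ((-24 - 9) - 125)*(-301) = (-33 - 125)*(-301) = -158*(-301) = 47558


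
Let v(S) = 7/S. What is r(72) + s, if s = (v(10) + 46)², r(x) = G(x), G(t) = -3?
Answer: 217789/100 ≈ 2177.9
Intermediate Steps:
r(x) = -3
s = 218089/100 (s = (7/10 + 46)² = (467/10)² = 218089/100 ≈ 2180.9)
r(72) + s = -3 + 218089/100 = 217789/100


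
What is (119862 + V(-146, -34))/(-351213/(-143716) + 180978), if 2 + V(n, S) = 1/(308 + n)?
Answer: 126844532038/191526602031 ≈ 0.66228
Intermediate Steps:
V(n, S) = -2 + 1/(308 + n)
(119862 + V(-146, -34))/(-351213/(-143716) + 180978) = (119862 + (-615 - 2*(-146))/(308 - 146))/(-351213/(-143716) + 180978) = (119862 + (-615 + 292)/162)/(-351213*(-1/143716) + 180978) = (119862 + (1/162)*(-323))/(351213/143716 + 180978) = (119862 - 323/162)/(26009785461/143716) = (19417321/162)*(143716/26009785461) = 126844532038/191526602031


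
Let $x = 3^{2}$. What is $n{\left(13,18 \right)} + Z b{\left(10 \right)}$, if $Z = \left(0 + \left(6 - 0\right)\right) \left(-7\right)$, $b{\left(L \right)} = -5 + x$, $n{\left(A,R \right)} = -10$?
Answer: $-178$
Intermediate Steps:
$x = 9$
$b{\left(L \right)} = 4$ ($b{\left(L \right)} = -5 + 9 = 4$)
$Z = -42$ ($Z = \left(0 + \left(6 + 0\right)\right) \left(-7\right) = \left(0 + 6\right) \left(-7\right) = 6 \left(-7\right) = -42$)
$n{\left(13,18 \right)} + Z b{\left(10 \right)} = -10 - 168 = -178$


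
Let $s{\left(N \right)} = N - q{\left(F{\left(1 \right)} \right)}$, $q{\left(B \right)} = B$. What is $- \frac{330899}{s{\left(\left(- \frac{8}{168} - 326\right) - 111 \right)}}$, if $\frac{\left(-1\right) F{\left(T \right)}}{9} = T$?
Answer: $\frac{6948879}{8989} \approx 773.04$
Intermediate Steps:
$F{\left(T \right)} = - 9 T$
$s{\left(N \right)} = 9 + N$ ($s{\left(N \right)} = N - \left(-9\right) 1 = N - -9 = N + 9 = 9 + N$)
$- \frac{330899}{s{\left(\left(- \frac{8}{168} - 326\right) - 111 \right)}} = - \frac{330899}{9 - \left(437 + \frac{1}{21}\right)} = - \frac{330899}{9 - \frac{9178}{21}} = - \frac{330899}{- \frac{8989}{21}} = \left(-330899\right) \left(- \frac{21}{8989}\right) = \frac{6948879}{8989}$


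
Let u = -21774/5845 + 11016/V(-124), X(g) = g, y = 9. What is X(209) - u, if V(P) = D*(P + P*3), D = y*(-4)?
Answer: 307463707/1449560 ≈ 212.11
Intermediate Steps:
D = -36 (D = 9*(-4) = -36)
V(P) = -144*P (V(P) = -36*(P + P*3) = -36*(P + 3*P) = -144*P)
u = -4505667/1449560 (u = -21774/5845 + 11016/((-144*(-124))) = -21774*1/5845 + 11016/17856 = -21774/5845 + 11016*(1/17856) = -21774/5845 + 153/248 = -4505667/1449560 ≈ -3.1083)
X(209) - u = 209 - 1*(-4505667/1449560) = 209 + 4505667/1449560 = 307463707/1449560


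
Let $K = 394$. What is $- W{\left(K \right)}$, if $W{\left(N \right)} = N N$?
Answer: $-155236$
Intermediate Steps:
$W{\left(N \right)} = N^{2}$
$- W{\left(K \right)} = - 394^{2} = \left(-1\right) 155236 = -155236$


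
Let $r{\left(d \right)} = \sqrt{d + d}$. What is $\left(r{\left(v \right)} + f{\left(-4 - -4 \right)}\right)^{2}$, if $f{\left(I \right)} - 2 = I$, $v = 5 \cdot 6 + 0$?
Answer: $64 + 8 \sqrt{15} \approx 94.984$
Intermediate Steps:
$v = 30$ ($v = 30 + 0 = 30$)
$r{\left(d \right)} = \sqrt{2} \sqrt{d}$ ($r{\left(d \right)} = \sqrt{2 d} = \sqrt{2} \sqrt{d}$)
$f{\left(I \right)} = 2 + I$
$\left(r{\left(v \right)} + f{\left(-4 - -4 \right)}\right)^{2} = \left(\sqrt{2} \sqrt{30} + \left(2 - 0\right)\right)^{2} = \left(2 \sqrt{15} + \left(2 + \left(-4 + 4\right)\right)\right)^{2} = \left(2 \sqrt{15} + \left(2 + 0\right)\right)^{2} = \left(2 \sqrt{15} + 2\right)^{2} = \left(2 + 2 \sqrt{15}\right)^{2}$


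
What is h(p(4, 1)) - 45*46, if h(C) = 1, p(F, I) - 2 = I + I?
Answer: -2069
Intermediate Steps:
p(F, I) = 2 + 2*I (p(F, I) = 2 + (I + I) = 2 + 2*I)
h(p(4, 1)) - 45*46 = 1 - 45*46 = 1 - 2070 = -2069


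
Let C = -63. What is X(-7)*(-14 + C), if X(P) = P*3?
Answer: 1617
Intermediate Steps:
X(P) = 3*P
X(-7)*(-14 + C) = (3*(-7))*(-14 - 63) = -21*(-77) = 1617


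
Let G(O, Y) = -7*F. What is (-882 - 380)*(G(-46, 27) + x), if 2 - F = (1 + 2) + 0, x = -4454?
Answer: 5612114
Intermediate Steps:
F = -1 (F = 2 - ((1 + 2) + 0) = 2 - (3 + 0) = 2 - 1*3 = 2 - 3 = -1)
G(O, Y) = 7 (G(O, Y) = -7*(-1) = 7)
(-882 - 380)*(G(-46, 27) + x) = (-882 - 380)*(7 - 4454) = -1262*(-4447) = 5612114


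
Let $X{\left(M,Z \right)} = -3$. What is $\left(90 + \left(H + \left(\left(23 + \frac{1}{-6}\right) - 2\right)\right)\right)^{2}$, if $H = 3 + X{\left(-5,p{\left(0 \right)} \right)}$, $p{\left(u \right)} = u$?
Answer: $\frac{442225}{36} \approx 12284.0$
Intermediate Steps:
$H = 0$ ($H = 3 - 3 = 0$)
$\left(90 + \left(H + \left(\left(23 + \frac{1}{-6}\right) - 2\right)\right)\right)^{2} = \left(90 + \left(0 + \left(\left(23 + \frac{1}{-6}\right) - 2\right)\right)\right)^{2} = \left(90 + \left(0 + \left(\left(23 - \frac{1}{6}\right) - 2\right)\right)\right)^{2} = \left(90 + \left(0 + \left(\frac{137}{6} - 2\right)\right)\right)^{2} = \left(90 + \left(0 + \frac{125}{6}\right)\right)^{2} = \left(90 + \frac{125}{6}\right)^{2} = \left(\frac{665}{6}\right)^{2} = \frac{442225}{36}$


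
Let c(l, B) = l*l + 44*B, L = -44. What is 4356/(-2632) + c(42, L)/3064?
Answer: -215617/126007 ≈ -1.7112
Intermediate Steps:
c(l, B) = l² + 44*B
4356/(-2632) + c(42, L)/3064 = 4356/(-2632) + (42² + 44*(-44))/3064 = 4356*(-1/2632) + (1764 - 1936)*(1/3064) = -1089/658 - 172*1/3064 = -1089/658 - 43/766 = -215617/126007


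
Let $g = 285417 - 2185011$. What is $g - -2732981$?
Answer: $833387$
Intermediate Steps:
$g = -1899594$ ($g = 285417 - 2185011 = -1899594$)
$g - -2732981 = -1899594 - -2732981 = -1899594 + 2732981 = 833387$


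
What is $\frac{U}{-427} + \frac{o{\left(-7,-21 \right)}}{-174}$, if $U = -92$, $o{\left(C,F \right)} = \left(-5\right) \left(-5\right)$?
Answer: $\frac{5333}{74298} \approx 0.071779$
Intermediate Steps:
$o{\left(C,F \right)} = 25$
$\frac{U}{-427} + \frac{o{\left(-7,-21 \right)}}{-174} = - \frac{92}{-427} + \frac{25}{-174} = \left(-92\right) \left(- \frac{1}{427}\right) + 25 \left(- \frac{1}{174}\right) = \frac{92}{427} - \frac{25}{174} = \frac{5333}{74298}$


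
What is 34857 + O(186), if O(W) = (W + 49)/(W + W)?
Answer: 12967039/372 ≈ 34858.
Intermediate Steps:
O(W) = (49 + W)/(2*W) (O(W) = (49 + W)/((2*W)) = (49 + W)*(1/(2*W)) = (49 + W)/(2*W))
34857 + O(186) = 34857 + (½)*(49 + 186)/186 = 34857 + (½)*(1/186)*235 = 34857 + 235/372 = 12967039/372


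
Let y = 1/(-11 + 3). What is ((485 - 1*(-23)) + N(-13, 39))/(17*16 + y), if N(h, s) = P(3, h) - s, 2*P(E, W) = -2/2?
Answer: 3748/2175 ≈ 1.7232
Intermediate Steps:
P(E, W) = -½ (P(E, W) = (-2/2)/2 = (-2*½)/2 = (½)*(-1) = -½)
N(h, s) = -½ - s
y = -⅛ (y = 1/(-8) = -⅛ ≈ -0.12500)
((485 - 1*(-23)) + N(-13, 39))/(17*16 + y) = ((485 - 1*(-23)) + (-½ - 1*39))/(17*16 - ⅛) = ((485 + 23) + (-½ - 39))/(272 - ⅛) = (508 - 79/2)/(2175/8) = (937/2)*(8/2175) = 3748/2175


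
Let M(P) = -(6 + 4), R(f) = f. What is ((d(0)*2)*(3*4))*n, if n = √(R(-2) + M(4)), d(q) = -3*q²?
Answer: 0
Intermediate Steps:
M(P) = -10 (M(P) = -1*10 = -10)
n = 2*I*√3 (n = √(-2 - 10) = √(-12) = 2*I*√3 ≈ 3.4641*I)
((d(0)*2)*(3*4))*n = ((-3*0²*2)*(3*4))*(2*I*√3) = ((-3*0*2)*12)*(2*I*√3) = ((0*2)*12)*(2*I*√3) = (0*12)*(2*I*√3) = 0*(2*I*√3) = 0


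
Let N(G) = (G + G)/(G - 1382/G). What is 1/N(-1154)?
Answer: 665167/1331716 ≈ 0.49948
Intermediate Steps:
N(G) = 2*G/(G - 1382/G) (N(G) = (2*G)/(G - 1382/G) = 2*G/(G - 1382/G))
1/N(-1154) = 1/(2*(-1154)²/(-1382 + (-1154)²)) = 1/(2*1331716/(-1382 + 1331716)) = 1/(2*1331716/1330334) = 1/(2*1331716*(1/1330334)) = 1/(1331716/665167) = 665167/1331716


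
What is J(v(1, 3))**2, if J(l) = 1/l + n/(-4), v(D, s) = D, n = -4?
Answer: 4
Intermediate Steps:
J(l) = 1 + 1/l (J(l) = 1/l - 4/(-4) = 1/l - 4*(-1/4) = 1/l + 1 = 1 + 1/l)
J(v(1, 3))**2 = ((1 + 1)/1)**2 = (1*2)**2 = 2**2 = 4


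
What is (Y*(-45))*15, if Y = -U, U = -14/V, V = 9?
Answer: -1050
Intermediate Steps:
U = -14/9 ≈ -1.5556
Y = 14/9 (Y = -1*(-14/9) = 14/9 ≈ 1.5556)
(Y*(-45))*15 = ((14/9)*(-45))*15 = -70*15 = -1050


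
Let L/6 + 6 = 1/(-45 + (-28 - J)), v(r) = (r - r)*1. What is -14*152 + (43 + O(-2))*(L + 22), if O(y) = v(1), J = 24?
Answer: -265068/97 ≈ -2732.7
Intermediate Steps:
v(r) = 0 (v(r) = 0*1 = 0)
O(y) = 0
L = -3498/97 (L = -36 + 6/(-45 + (-28 - 1*24)) = -36 + 6/(-45 + (-28 - 24)) = -36 + 6/(-45 - 52) = -36 + 6/(-97) = -36 + 6*(-1/97) = -36 - 6/97 = -3498/97 ≈ -36.062)
-14*152 + (43 + O(-2))*(L + 22) = -14*152 + (43 + 0)*(-3498/97 + 22) = -2128 + 43*(-1364/97) = -2128 - 58652/97 = -265068/97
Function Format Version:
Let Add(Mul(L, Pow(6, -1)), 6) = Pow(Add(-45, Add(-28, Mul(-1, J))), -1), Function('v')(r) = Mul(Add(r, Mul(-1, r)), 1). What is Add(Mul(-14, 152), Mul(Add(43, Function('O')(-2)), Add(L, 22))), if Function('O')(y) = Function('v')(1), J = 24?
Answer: Rational(-265068, 97) ≈ -2732.7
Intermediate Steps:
Function('v')(r) = 0 (Function('v')(r) = Mul(0, 1) = 0)
Function('O')(y) = 0
L = Rational(-3498, 97) (L = Add(-36, Mul(6, Pow(Add(-45, Add(-28, Mul(-1, 24))), -1))) = Add(-36, Mul(6, Pow(Add(-45, Add(-28, -24)), -1))) = Add(-36, Mul(6, Pow(Add(-45, -52), -1))) = Add(-36, Mul(6, Pow(-97, -1))) = Add(-36, Mul(6, Rational(-1, 97))) = Add(-36, Rational(-6, 97)) = Rational(-3498, 97) ≈ -36.062)
Add(Mul(-14, 152), Mul(Add(43, Function('O')(-2)), Add(L, 22))) = Add(Mul(-14, 152), Mul(Add(43, 0), Add(Rational(-3498, 97), 22))) = Add(-2128, Mul(43, Rational(-1364, 97))) = Add(-2128, Rational(-58652, 97)) = Rational(-265068, 97)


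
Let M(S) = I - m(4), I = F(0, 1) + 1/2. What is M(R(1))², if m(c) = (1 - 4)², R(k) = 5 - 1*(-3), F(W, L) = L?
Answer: 225/4 ≈ 56.250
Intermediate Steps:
R(k) = 8 (R(k) = 5 + 3 = 8)
I = 3/2 (I = 1 + 1/2 = 1 + ½ = 3/2 ≈ 1.5000)
m(c) = 9 (m(c) = (-3)² = 9)
M(S) = -15/2 (M(S) = 3/2 - 1*9 = 3/2 - 9 = -15/2)
M(R(1))² = (-15/2)² = 225/4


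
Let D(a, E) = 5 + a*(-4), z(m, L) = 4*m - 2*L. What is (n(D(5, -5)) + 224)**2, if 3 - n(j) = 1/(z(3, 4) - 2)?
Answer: 205209/4 ≈ 51302.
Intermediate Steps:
z(m, L) = -2*L + 4*m
D(a, E) = 5 - 4*a
n(j) = 5/2 (n(j) = 3 - 1/((-2*4 + 4*3) - 2) = 3 - 1/((-8 + 12) - 2) = 3 - 1/(4 - 2) = 3 - 1/2 = 5/2)
(n(D(5, -5)) + 224)**2 = (5/2 + 224)**2 = (453/2)**2 = 205209/4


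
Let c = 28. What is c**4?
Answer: 614656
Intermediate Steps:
c**4 = 28**4 = 614656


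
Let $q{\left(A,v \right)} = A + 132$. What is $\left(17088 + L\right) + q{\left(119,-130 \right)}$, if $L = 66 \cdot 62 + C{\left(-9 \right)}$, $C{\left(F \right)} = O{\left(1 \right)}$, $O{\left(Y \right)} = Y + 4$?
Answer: $21436$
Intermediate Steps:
$O{\left(Y \right)} = 4 + Y$
$C{\left(F \right)} = 5$ ($C{\left(F \right)} = 4 + 1 = 5$)
$q{\left(A,v \right)} = 132 + A$
$L = 4097$ ($L = 66 \cdot 62 + 5 = 4092 + 5 = 4097$)
$\left(17088 + L\right) + q{\left(119,-130 \right)} = \left(17088 + 4097\right) + \left(132 + 119\right) = 21185 + 251 = 21436$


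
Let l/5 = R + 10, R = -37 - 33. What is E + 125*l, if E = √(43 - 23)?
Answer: -37500 + 2*√5 ≈ -37496.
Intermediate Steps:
R = -70
E = 2*√5 (E = √20 = 2*√5 ≈ 4.4721)
l = -300 (l = 5*(-70 + 10) = 5*(-60) = -300)
E + 125*l = 2*√5 + 125*(-300) = 2*√5 - 37500 = -37500 + 2*√5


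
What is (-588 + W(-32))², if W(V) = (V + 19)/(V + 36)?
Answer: 5593225/16 ≈ 3.4958e+5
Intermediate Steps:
W(V) = (19 + V)/(36 + V)
(-588 + W(-32))² = (-588 + (19 - 32)/(36 - 32))² = (-588 - 13/4)² = (-2365/4)² = 5593225/16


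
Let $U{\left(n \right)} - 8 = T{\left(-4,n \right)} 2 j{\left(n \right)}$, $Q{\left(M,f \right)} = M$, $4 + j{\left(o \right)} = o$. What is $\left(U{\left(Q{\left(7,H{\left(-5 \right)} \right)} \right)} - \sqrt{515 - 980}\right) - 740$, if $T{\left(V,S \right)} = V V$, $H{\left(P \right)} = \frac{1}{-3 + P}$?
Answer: $-636 - i \sqrt{465} \approx -636.0 - 21.564 i$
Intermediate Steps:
$j{\left(o \right)} = -4 + o$
$T{\left(V,S \right)} = V^{2}$
$U{\left(n \right)} = -120 + 32 n$ ($U{\left(n \right)} = 8 + \left(-4\right)^{2} \cdot 2 \left(-4 + n\right) = 8 + 16 \cdot 2 \left(-4 + n\right) = 8 + 32 \left(-4 + n\right) = 8 + \left(-128 + 32 n\right) = -120 + 32 n$)
$\left(U{\left(Q{\left(7,H{\left(-5 \right)} \right)} \right)} - \sqrt{515 - 980}\right) - 740 = \left(\left(-120 + 32 \cdot 7\right) - \sqrt{515 - 980}\right) - 740 = \left(\left(-120 + 224\right) - \sqrt{-465}\right) - 740 = \left(104 - i \sqrt{465}\right) - 740 = -636 - i \sqrt{465}$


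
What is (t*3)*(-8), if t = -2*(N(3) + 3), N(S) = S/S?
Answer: 192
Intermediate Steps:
N(S) = 1
t = -8 (t = -2*(1 + 3) = -2*4 = -8)
(t*3)*(-8) = -8*3*(-8) = -24*(-8) = 192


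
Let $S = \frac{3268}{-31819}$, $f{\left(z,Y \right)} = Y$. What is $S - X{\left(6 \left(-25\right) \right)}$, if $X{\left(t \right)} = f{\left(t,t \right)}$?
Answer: $\frac{4769582}{31819} \approx 149.9$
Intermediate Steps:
$X{\left(t \right)} = t$
$S = - \frac{3268}{31819}$ ($S = 3268 \left(- \frac{1}{31819}\right) = - \frac{3268}{31819} \approx -0.10271$)
$S - X{\left(6 \left(-25\right) \right)} = - \frac{3268}{31819} - 6 \left(-25\right) = - \frac{3268}{31819} - -150 = - \frac{3268}{31819} + 150 = \frac{4769582}{31819}$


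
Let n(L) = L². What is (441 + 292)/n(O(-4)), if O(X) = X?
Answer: 733/16 ≈ 45.813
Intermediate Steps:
(441 + 292)/n(O(-4)) = (441 + 292)/((-4)²) = 733/16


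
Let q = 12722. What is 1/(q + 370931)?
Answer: 1/383653 ≈ 2.6065e-6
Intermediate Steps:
1/(q + 370931) = 1/(12722 + 370931) = 1/383653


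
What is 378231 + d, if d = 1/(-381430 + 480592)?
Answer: 37506142423/99162 ≈ 3.7823e+5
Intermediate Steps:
d = 1/99162 ≈ 1.0085e-5
378231 + d = 378231 + 1/99162 = 37506142423/99162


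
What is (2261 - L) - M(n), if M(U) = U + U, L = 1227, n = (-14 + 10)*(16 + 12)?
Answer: 1258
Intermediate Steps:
n = -112 (n = -4*28 = -112)
M(U) = 2*U
(2261 - L) - M(n) = (2261 - 1*1227) - 2*(-112) = (2261 - 1227) - 1*(-224) = 1034 + 224 = 1258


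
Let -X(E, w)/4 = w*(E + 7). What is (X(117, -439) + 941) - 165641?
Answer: 53044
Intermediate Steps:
X(E, w) = -4*w*(7 + E) (X(E, w) = -4*w*(E + 7) = -4*w*(7 + E))
(X(117, -439) + 941) - 165641 = (-4*(-439)*(7 + 117) + 941) - 165641 = (-4*(-439)*124 + 941) - 165641 = (217744 + 941) - 165641 = 218685 - 165641 = 53044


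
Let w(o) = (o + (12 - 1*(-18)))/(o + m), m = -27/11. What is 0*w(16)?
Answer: 0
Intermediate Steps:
m = -27/11 (m = -27*1/11 = -27/11 ≈ -2.4545)
w(o) = (30 + o)/(-27/11 + o) (w(o) = (o + (12 - 1*(-18)))/(o - 27/11) = (o + (12 + 18))/(-27/11 + o) = (o + 30)/(-27/11 + o) = (30 + o)/(-27/11 + o))
0*w(16) = 0*(11*(30 + 16)/(-27 + 11*16)) = 0*(11*46/(-27 + 176)) = 0*(11*46/149) = 0*(11*(1/149)*46) = 0*(506/149) = 0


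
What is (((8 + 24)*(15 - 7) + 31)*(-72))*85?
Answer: -1756440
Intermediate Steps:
(((8 + 24)*(15 - 7) + 31)*(-72))*85 = ((32*8 + 31)*(-72))*85 = ((256 + 31)*(-72))*85 = (287*(-72))*85 = -20664*85 = -1756440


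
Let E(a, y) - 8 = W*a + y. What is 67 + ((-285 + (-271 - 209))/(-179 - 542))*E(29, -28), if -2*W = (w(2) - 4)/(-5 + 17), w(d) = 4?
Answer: 33007/721 ≈ 45.779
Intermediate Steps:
W = 0 (W = -(4 - 4)/(2*(-5 + 17)) = -0/12 = -1/2*0 = 0)
E(a, y) = 8 + y (E(a, y) = 8 + (0*a + y) = 8 + (0 + y) = 8 + y)
67 + ((-285 + (-271 - 209))/(-179 - 542))*E(29, -28) = 67 + ((-285 + (-271 - 209))/(-179 - 542))*(8 - 28) = 67 + ((-285 - 480)/(-721))*(-20) = 67 - 765*(-1/721)*(-20) = 67 + (765/721)*(-20) = 67 - 15300/721 = 33007/721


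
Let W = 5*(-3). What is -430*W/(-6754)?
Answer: -3225/3377 ≈ -0.95499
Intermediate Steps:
W = -15
-430*W/(-6754) = -430*(-15)/(-6754) = 6450*(-1/6754) = -3225/3377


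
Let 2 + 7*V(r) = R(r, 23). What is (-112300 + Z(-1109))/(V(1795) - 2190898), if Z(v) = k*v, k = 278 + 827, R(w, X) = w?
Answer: 9364215/15334493 ≈ 0.61066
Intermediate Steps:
V(r) = -2/7 + r/7
k = 1105
Z(v) = 1105*v
(-112300 + Z(-1109))/(V(1795) - 2190898) = (-112300 + 1105*(-1109))/((-2/7 + (⅐)*1795) - 2190898) = (-112300 - 1225445)/((-2/7 + 1795/7) - 2190898) = -1337745/(1793/7 - 2190898) = -1337745/(-15334493/7) = -1337745*(-7/15334493) = 9364215/15334493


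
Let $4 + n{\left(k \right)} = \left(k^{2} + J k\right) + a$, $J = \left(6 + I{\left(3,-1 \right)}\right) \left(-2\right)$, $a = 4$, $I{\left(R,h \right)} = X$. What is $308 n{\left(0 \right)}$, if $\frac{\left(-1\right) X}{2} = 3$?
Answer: $0$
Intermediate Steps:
$X = -6$ ($X = \left(-2\right) 3 = -6$)
$I{\left(R,h \right)} = -6$
$J = 0$ ($J = \left(6 - 6\right) \left(-2\right) = 0 \left(-2\right) = 0$)
$n{\left(k \right)} = k^{2}$ ($n{\left(k \right)} = -4 + \left(\left(k^{2} + 0 k\right) + 4\right) = -4 + \left(\left(k^{2} + 0\right) + 4\right) = -4 + \left(k^{2} + 4\right) = -4 + \left(4 + k^{2}\right) = k^{2}$)
$308 n{\left(0 \right)} = 308 \cdot 0^{2} = 308 \cdot 0 = 0$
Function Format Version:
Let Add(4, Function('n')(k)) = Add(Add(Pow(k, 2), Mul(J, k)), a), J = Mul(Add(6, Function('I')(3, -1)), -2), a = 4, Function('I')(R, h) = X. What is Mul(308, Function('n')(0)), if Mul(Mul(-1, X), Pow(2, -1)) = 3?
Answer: 0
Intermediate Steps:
X = -6 (X = Mul(-2, 3) = -6)
Function('I')(R, h) = -6
J = 0 (J = Mul(Add(6, -6), -2) = Mul(0, -2) = 0)
Function('n')(k) = Pow(k, 2) (Function('n')(k) = Add(-4, Add(Add(Pow(k, 2), Mul(0, k)), 4)) = Add(-4, Add(Add(Pow(k, 2), 0), 4)) = Add(-4, Add(Pow(k, 2), 4)) = Add(-4, Add(4, Pow(k, 2))) = Pow(k, 2))
Mul(308, Function('n')(0)) = Mul(308, Pow(0, 2)) = Mul(308, 0) = 0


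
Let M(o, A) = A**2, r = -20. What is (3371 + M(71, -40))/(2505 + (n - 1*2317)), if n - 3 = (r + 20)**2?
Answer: 4971/191 ≈ 26.026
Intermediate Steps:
n = 3 (n = 3 + (-20 + 20)**2 = 3 + 0**2 = 3 + 0 = 3)
(3371 + M(71, -40))/(2505 + (n - 1*2317)) = (3371 + (-40)**2)/(2505 + (3 - 1*2317)) = (3371 + 1600)/(2505 + (3 - 2317)) = 4971/(2505 - 2314) = 4971/191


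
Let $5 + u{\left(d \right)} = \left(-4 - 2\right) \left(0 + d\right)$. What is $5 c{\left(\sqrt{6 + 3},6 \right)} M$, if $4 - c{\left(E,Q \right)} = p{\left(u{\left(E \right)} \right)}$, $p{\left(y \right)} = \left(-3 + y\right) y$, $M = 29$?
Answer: $-86130$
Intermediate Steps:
$u{\left(d \right)} = -5 - 6 d$ ($u{\left(d \right)} = -5 + \left(-4 - 2\right) \left(0 + d\right) = -5 - 6 d$)
$p{\left(y \right)} = y \left(-3 + y\right)$
$c{\left(E,Q \right)} = 4 - \left(-8 - 6 E\right) \left(-5 - 6 E\right)$ ($c{\left(E,Q \right)} = 4 - \left(-5 - 6 E\right) \left(-3 - \left(5 + 6 E\right)\right) = 4 - \left(-5 - 6 E\right) \left(-8 - 6 E\right) = 4 - \left(-8 - 6 E\right) \left(-5 - 6 E\right)$)
$5 c{\left(\sqrt{6 + 3},6 \right)} M = 5 \left(-36 - 78 \sqrt{6 + 3} - 36 \left(\sqrt{6 + 3}\right)^{2}\right) 29 = 5 \left(-36 - 78 \sqrt{9} - 36 \left(\sqrt{9}\right)^{2}\right) 29 = 5 \left(-36 - 234 - 36 \cdot 3^{2}\right) 29 = 5 \left(-36 - 234 - 324\right) 29 = 5 \left(-594\right) 29 = \left(-2970\right) 29 = -86130$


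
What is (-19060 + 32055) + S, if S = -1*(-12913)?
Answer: 25908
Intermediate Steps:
S = 12913
(-19060 + 32055) + S = (-19060 + 32055) + 12913 = 12995 + 12913 = 25908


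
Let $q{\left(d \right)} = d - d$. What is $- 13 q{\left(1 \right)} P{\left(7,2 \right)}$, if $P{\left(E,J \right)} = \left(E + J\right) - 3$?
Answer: $0$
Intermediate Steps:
$q{\left(d \right)} = 0$
$P{\left(E,J \right)} = -3 + E + J$
$- 13 q{\left(1 \right)} P{\left(7,2 \right)} = \left(-13\right) 0 \left(-3 + 7 + 2\right) = 0 \cdot 6 = 0$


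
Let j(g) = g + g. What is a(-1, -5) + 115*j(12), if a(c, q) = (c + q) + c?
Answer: 2753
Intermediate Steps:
a(c, q) = q + 2*c
j(g) = 2*g
a(-1, -5) + 115*j(12) = (-5 + 2*(-1)) + 115*(2*12) = (-5 - 2) + 115*24 = -7 + 2760 = 2753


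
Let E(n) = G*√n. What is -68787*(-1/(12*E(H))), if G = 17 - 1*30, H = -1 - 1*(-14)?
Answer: -22929*√13/676 ≈ -122.30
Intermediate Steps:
H = 13 (H = -1 + 14 = 13)
G = -13 (G = 17 - 30 = -13)
E(n) = -13*√n
-68787*(-1/(12*E(H))) = -68787*√13/2028 = -22929*√13/676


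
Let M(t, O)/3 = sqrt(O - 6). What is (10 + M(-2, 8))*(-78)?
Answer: -780 - 234*sqrt(2) ≈ -1110.9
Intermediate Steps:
M(t, O) = 3*sqrt(-6 + O) (M(t, O) = 3*sqrt(O - 6) = 3*sqrt(-6 + O))
(10 + M(-2, 8))*(-78) = (10 + 3*sqrt(-6 + 8))*(-78) = (10 + 3*sqrt(2))*(-78) = -780 - 234*sqrt(2)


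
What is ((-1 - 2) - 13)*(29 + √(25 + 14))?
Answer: -464 - 16*√39 ≈ -563.92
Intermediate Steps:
((-1 - 2) - 13)*(29 + √(25 + 14)) = (-3 - 13)*(29 + √39) = -16*(29 + √39) = -464 - 16*√39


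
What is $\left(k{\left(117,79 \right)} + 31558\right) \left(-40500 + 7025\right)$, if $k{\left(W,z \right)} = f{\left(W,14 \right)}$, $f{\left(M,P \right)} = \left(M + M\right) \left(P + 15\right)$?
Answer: $-1283565400$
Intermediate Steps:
$f{\left(M,P \right)} = 2 M \left(15 + P\right)$
$k{\left(W,z \right)} = 58 W$ ($k{\left(W,z \right)} = 2 W \left(15 + 14\right) = 2 W 29 = 58 W$)
$\left(k{\left(117,79 \right)} + 31558\right) \left(-40500 + 7025\right) = \left(58 \cdot 117 + 31558\right) \left(-40500 + 7025\right) = \left(6786 + 31558\right) \left(-33475\right) = 38344 \left(-33475\right) = -1283565400$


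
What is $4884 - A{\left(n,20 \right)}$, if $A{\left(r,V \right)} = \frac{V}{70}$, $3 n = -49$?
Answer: $\frac{34186}{7} \approx 4883.7$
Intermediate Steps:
$n = - \frac{49}{3}$ ($n = \frac{1}{3} \left(-49\right) = - \frac{49}{3} \approx -16.333$)
$A{\left(r,V \right)} = \frac{V}{70}$ ($A{\left(r,V \right)} = V \frac{1}{70} = \frac{V}{70}$)
$4884 - A{\left(n,20 \right)} = 4884 - \frac{1}{70} \cdot 20 = 4884 - \frac{2}{7} = \frac{34186}{7}$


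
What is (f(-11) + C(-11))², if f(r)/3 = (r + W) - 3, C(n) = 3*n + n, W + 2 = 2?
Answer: 7396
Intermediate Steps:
W = 0 (W = -2 + 2 = 0)
C(n) = 4*n
f(r) = -9 + 3*r (f(r) = 3*((r + 0) - 3) = 3*(r - 3) = 3*(-3 + r) = -9 + 3*r)
(f(-11) + C(-11))² = ((-9 + 3*(-11)) + 4*(-11))² = ((-9 - 33) - 44)² = (-42 - 44)² = (-86)² = 7396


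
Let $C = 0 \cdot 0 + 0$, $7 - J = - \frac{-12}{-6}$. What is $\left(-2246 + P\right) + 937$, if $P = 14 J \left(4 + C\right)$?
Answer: $-805$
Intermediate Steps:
$J = 9$ ($J = 7 - - \frac{-12}{-6} = 7 - - \frac{\left(-12\right) \left(-1\right)}{6} = 7 - \left(-1\right) 2 = 7 - -2 = 7 + 2 = 9$)
$C = 0$ ($C = 0 + 0 = 0$)
$P = 504$ ($P = 14 \cdot 9 \left(4 + 0\right) = 126 \cdot 4 = 504$)
$\left(-2246 + P\right) + 937 = \left(-2246 + 504\right) + 937 = -1742 + 937 = -805$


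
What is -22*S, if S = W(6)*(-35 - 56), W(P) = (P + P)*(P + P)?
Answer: 288288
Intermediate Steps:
W(P) = 4*P**2 (W(P) = (2*P)*(2*P) = 4*P**2)
S = -13104 (S = (4*6**2)*(-35 - 56) = (4*36)*(-91) = 144*(-91) = -13104)
-22*S = -22*(-13104) = 288288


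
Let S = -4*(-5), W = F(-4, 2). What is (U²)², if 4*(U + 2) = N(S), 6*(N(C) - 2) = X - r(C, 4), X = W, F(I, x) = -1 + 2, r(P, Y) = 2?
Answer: 1874161/331776 ≈ 5.6489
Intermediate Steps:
F(I, x) = 1
W = 1
S = 20
X = 1
N(C) = 11/6 (N(C) = 2 + (1 - 1*2)/6 = 2 + (1 - 2)/6 = 2 + (⅙)*(-1) = 2 - ⅙ = 11/6)
U = -37/24 (U = -2 + (¼)*(11/6) = -2 + 11/24 = -37/24 ≈ -1.5417)
(U²)² = ((-37/24)²)² = (1369/576)² = 1874161/331776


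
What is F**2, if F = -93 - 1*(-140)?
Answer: 2209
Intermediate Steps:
F = 47 (F = -93 + 140 = 47)
F**2 = 47**2 = 2209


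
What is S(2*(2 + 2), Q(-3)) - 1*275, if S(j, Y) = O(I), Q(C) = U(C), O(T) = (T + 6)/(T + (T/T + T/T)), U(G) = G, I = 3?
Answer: -1366/5 ≈ -273.20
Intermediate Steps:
O(T) = (6 + T)/(2 + T) (O(T) = (6 + T)/(T + (1 + 1)) = (6 + T)/(T + 2) = (6 + T)/(2 + T))
Q(C) = C
S(j, Y) = 9/5 (S(j, Y) = (6 + 3)/(2 + 3) = 9/5)
S(2*(2 + 2), Q(-3)) - 1*275 = 9/5 - 1*275 = 9/5 - 275 = -1366/5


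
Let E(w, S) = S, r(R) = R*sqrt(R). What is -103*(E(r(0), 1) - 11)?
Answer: 1030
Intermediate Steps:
r(R) = R**(3/2)
-103*(E(r(0), 1) - 11) = -103*(1 - 11) = -103*(-10) = 1030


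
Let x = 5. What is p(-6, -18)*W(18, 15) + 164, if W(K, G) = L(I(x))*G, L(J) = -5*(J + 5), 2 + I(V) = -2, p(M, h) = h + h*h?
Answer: -22786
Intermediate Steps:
p(M, h) = h + h²
I(V) = -4 (I(V) = -2 - 2 = -4)
L(J) = -25 - 5*J (L(J) = -5*(5 + J) = -25 - 5*J)
W(K, G) = -5*G (W(K, G) = (-25 - 5*(-4))*G = (-25 + 20)*G = -5*G)
p(-6, -18)*W(18, 15) + 164 = (-18*(1 - 18))*(-5*15) + 164 = -18*(-17)*(-75) + 164 = 306*(-75) + 164 = -22950 + 164 = -22786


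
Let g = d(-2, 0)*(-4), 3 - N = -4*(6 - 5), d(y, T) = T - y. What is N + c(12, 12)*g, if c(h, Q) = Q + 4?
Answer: -121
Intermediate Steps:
c(h, Q) = 4 + Q
N = 7 (N = 3 - (-4)*(6 - 5) = 3 - (-4) = 3 - 1*(-4) = 3 + 4 = 7)
g = -8 (g = (0 - 1*(-2))*(-4) = (0 + 2)*(-4) = 2*(-4) = -8)
N + c(12, 12)*g = 7 + (4 + 12)*(-8) = 7 + 16*(-8) = 7 - 128 = -121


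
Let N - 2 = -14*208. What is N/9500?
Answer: -291/950 ≈ -0.30632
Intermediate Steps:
N = -2910 (N = 2 - 14*208 = 2 - 2912 = -2910)
N/9500 = -2910/9500 = -2910*1/9500 = -291/950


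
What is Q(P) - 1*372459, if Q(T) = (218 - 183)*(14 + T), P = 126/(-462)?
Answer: -4091764/11 ≈ -3.7198e+5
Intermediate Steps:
P = -3/11 (P = 126*(-1/462) = -3/11 ≈ -0.27273)
Q(T) = 490 + 35*T (Q(T) = 35*(14 + T) = 490 + 35*T)
Q(P) - 1*372459 = (490 + 35*(-3/11)) - 1*372459 = (490 - 105/11) - 372459 = 5285/11 - 372459 = -4091764/11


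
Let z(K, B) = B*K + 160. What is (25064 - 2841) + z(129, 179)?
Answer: 45474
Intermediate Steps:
z(K, B) = 160 + B*K
(25064 - 2841) + z(129, 179) = (25064 - 2841) + (160 + 179*129) = 22223 + (160 + 23091) = 22223 + 23251 = 45474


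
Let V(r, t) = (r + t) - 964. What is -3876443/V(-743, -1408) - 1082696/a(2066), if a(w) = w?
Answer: 2318066599/3217795 ≈ 720.39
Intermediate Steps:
V(r, t) = -964 + r + t
-3876443/V(-743, -1408) - 1082696/a(2066) = -3876443/(-964 - 743 - 1408) - 1082696/2066 = -3876443/(-3115) - 1082696*1/2066 = -3876443*(-1/3115) - 541348/1033 = 3876443/3115 - 541348/1033 = 2318066599/3217795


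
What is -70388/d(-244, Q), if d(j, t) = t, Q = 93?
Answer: -70388/93 ≈ -756.86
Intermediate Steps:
-70388/d(-244, Q) = -70388/93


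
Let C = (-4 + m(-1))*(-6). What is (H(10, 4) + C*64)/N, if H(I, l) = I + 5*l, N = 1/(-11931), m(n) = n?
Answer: -23265450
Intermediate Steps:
N = -1/11931 ≈ -8.3815e-5
C = 30 (C = (-4 - 1)*(-6) = -5*(-6) = 30)
(H(10, 4) + C*64)/N = ((10 + 5*4) + 30*64)/(-1/11931) = ((10 + 20) + 1920)*(-11931) = (30 + 1920)*(-11931) = 1950*(-11931) = -23265450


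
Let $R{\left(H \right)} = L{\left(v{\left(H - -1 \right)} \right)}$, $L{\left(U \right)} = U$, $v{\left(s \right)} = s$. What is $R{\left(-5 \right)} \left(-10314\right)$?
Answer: $41256$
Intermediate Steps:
$R{\left(H \right)} = 1 + H$ ($R{\left(H \right)} = H - -1 = H + 1 = 1 + H$)
$R{\left(-5 \right)} \left(-10314\right) = \left(1 - 5\right) \left(-10314\right) = \left(-4\right) \left(-10314\right) = 41256$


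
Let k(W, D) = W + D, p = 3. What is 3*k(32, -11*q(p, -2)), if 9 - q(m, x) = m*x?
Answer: -399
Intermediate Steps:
q(m, x) = 9 - m*x
k(W, D) = D + W
3*k(32, -11*q(p, -2)) = 3*(-11*(9 - 1*3*(-2)) + 32) = 3*(-11*(9 + 6) + 32) = 3*(-11*15 + 32) = 3*(-165 + 32) = 3*(-133) = -399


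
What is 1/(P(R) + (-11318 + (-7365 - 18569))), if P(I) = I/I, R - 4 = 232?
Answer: -1/37251 ≈ -2.6845e-5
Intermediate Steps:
R = 236 (R = 4 + 232 = 236)
P(I) = 1
1/(P(R) + (-11318 + (-7365 - 18569))) = 1/(1 + (-11318 + (-7365 - 18569))) = 1/(1 + (-11318 - 25934)) = 1/(1 - 37252) = 1/(-37251) = -1/37251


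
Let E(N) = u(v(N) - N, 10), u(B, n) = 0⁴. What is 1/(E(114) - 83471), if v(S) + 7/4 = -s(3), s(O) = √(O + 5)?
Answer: -1/83471 ≈ -1.1980e-5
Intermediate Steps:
s(O) = √(5 + O)
v(S) = -7/4 - 2*√2 (v(S) = -7/4 - √(5 + 3) = -7/4 - √8 = -7/4 - 2*√2)
u(B, n) = 0
E(N) = 0
1/(E(114) - 83471) = 1/(0 - 83471) = 1/(-83471) = -1/83471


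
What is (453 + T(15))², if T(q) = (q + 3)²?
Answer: 603729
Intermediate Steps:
T(q) = (3 + q)²
(453 + T(15))² = (453 + (3 + 15)²)² = (453 + 18²)² = (453 + 324)² = 777² = 603729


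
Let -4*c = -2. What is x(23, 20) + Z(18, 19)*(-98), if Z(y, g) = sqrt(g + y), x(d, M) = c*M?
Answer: 10 - 98*sqrt(37) ≈ -586.11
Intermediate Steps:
c = 1/2 (c = -1/4*(-2) = 1/2 ≈ 0.50000)
x(d, M) = M/2
x(23, 20) + Z(18, 19)*(-98) = (1/2)*20 + sqrt(19 + 18)*(-98) = 10 + sqrt(37)*(-98) = 10 - 98*sqrt(37)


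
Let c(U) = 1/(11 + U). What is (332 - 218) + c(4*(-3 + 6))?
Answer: 2623/23 ≈ 114.04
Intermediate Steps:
(332 - 218) + c(4*(-3 + 6)) = (332 - 218) + 1/(11 + 4*(-3 + 6)) = 114 + 1/(11 + 4*3) = 114 + 1/(11 + 12) = 114 + 1/23 = 2623/23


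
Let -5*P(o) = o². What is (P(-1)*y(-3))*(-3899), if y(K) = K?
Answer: -11697/5 ≈ -2339.4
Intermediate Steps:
P(o) = -o²/5
(P(-1)*y(-3))*(-3899) = (-⅕*(-1)²*(-3))*(-3899) = (-⅕*1*(-3))*(-3899) = -⅕*(-3)*(-3899) = (⅗)*(-3899) = -11697/5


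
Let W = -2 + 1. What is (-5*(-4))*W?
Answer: -20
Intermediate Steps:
W = -1
(-5*(-4))*W = -5*(-4)*(-1) = 20*(-1) = -20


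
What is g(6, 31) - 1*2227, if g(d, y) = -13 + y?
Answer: -2209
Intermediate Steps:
g(6, 31) - 1*2227 = (-13 + 31) - 1*2227 = 18 - 2227 = -2209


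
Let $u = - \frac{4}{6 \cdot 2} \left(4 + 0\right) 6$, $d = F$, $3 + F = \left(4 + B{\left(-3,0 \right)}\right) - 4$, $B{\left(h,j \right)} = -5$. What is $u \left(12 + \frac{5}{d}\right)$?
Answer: $-91$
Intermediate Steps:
$F = -8$ ($F = -3 + \left(\left(4 - 5\right) - 4\right) = -3 - 5 = -8$)
$d = -8$
$u = -8$ ($u = - \frac{4}{12} \cdot 4 \cdot 6 = \left(-4\right) \frac{1}{12} \cdot 4 \cdot 6 = \left(- \frac{1}{3}\right) 4 \cdot 6 = \left(- \frac{4}{3}\right) 6 = -8$)
$u \left(12 + \frac{5}{d}\right) = - 8 \left(12 + \frac{5}{-8}\right) = - 8 \left(12 + 5 \left(- \frac{1}{8}\right)\right) = - 8 \left(12 - \frac{5}{8}\right) = \left(-8\right) \frac{91}{8} = -91$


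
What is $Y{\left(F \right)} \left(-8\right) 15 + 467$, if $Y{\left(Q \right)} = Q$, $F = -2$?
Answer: $707$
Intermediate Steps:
$Y{\left(F \right)} \left(-8\right) 15 + 467 = \left(-2\right) \left(-8\right) 15 + 467 = 16 \cdot 15 + 467 = 240 + 467 = 707$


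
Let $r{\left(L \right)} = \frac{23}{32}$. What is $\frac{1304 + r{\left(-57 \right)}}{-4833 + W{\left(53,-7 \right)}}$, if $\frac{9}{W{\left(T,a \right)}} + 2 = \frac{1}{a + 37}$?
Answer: $- \frac{273701}{1014816} \approx -0.2697$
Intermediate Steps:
$r{\left(L \right)} = \frac{23}{32}$ ($r{\left(L \right)} = 23 \cdot \frac{1}{32} = \frac{23}{32}$)
$W{\left(T,a \right)} = \frac{9}{-2 + \frac{1}{37 + a}}$ ($W{\left(T,a \right)} = \frac{9}{-2 + \frac{1}{a + 37}} = \frac{9}{-2 + \frac{1}{37 + a}}$)
$\frac{1304 + r{\left(-57 \right)}}{-4833 + W{\left(53,-7 \right)}} = \frac{1304 + \frac{23}{32}}{-4833 + \frac{9 \left(-37 - -7\right)}{73 + 2 \left(-7\right)}} = \frac{41751}{32 \left(-4833 + \frac{9 \left(-37 + 7\right)}{73 - 14}\right)} = \frac{41751}{32 \left(-4833 + 9 \cdot \frac{1}{59} \left(-30\right)\right)} = \frac{41751}{32 \left(-4833 - \frac{270}{59}\right)} = \frac{41751}{32 \left(- \frac{285417}{59}\right)} = \frac{41751}{32} \left(- \frac{59}{285417}\right) = - \frac{273701}{1014816}$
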